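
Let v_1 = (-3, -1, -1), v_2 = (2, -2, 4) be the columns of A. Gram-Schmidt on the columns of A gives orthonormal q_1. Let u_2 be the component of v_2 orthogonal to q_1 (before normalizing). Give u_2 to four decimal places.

u_2 = (-0.1818, -2.7273, 3.2727)

v_1 = (-3, -1, -1); ‖v_1‖ = 3.3166, so q_1 = (-0.9045, -0.3015, -0.3015).
q_1·v_2 = (-0.9045)·2 + (-0.3015)·(-2) + (-0.3015)·4 = -2.4121.
u_2 = v_2 + 2.4121·q_1 = (-0.1818, -2.7273, 3.2727).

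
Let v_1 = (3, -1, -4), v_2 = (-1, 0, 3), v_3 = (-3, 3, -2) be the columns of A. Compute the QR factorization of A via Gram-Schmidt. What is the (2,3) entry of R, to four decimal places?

e_1 = v_1/‖v_1‖ = (3, -1, -4)/5.0990 = (0.5883, -0.1961, -0.7845).
r_{12} = e_1·v_2 = -2.9417.
u_2 = v_2 + 2.9417·e_1 = (0.7308, -0.5769, 0.6923).
‖u_2‖ = 1.1602, so e_2 = (0.6298, -0.4972, 0.5967).
r_{23} = e_2·v_3 = -4.5747.

r_{23} = -4.5747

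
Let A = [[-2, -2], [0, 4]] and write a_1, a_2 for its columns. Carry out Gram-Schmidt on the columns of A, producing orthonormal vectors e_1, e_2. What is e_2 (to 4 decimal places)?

e_2 = (0.0000, 1.0000)

a_1 = (-2, 0); ‖a_1‖ = 2.0000, so e_1 = (-1.0000, 0.0000).
e_1·a_2 = (-1.0000)·(-2) + 0.0000·4 = 2.0000.
u_2 = a_2 − 2.0000·e_1 = (0.0000, 4.0000).
‖u_2‖ = 4.0000, so e_2 = (0.0000, 1.0000).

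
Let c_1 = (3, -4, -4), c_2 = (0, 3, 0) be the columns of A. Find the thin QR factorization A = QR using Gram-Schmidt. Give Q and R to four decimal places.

c_1 = (3, -4, -4); ‖c_1‖ = 6.4031, so q_1 = (0.4685, -0.6247, -0.6247).
q_1·c_2 = 0.4685·0 + (-0.6247)·3 + (-0.6247)·0 = -1.8741.
u_2 = c_2 + 1.8741·q_1 = (0.8780, 1.8293, -1.1707).
‖u_2‖ = 2.3426, so q_2 = (0.3748, 0.7809, -0.4998).

Q = [[0.4685, 0.3748], [-0.6247, 0.7809], [-0.6247, -0.4998]], R = [[6.4031, -1.8741], [0.0000, 2.3426]]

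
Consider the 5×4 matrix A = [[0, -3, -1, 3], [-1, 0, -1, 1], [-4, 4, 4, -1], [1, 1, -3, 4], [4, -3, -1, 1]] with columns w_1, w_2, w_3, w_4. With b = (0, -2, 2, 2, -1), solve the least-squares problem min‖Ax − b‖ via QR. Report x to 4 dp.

x = (0.3748, 0.5768, 0.5417, 0.6134)

q_1 = w_1/‖w_1‖ = (0, -1, -4, 1, 4)/5.8310 = (0.0000, -0.1715, -0.6860, 0.1715, 0.6860).
r_{12} = q_1·w_2 = -4.6305.
u_2 = w_2 + 4.6305·q_1 = (-3.0000, -0.7941, 0.8235, 1.7941, 0.1765).
‖u_2‖ = 3.6822, so q_2 = (-0.8147, -0.2157, 0.2236, 0.4872, 0.0479).
r_{13} = q_1·w_3 = -3.7730; r_{23} = q_2·w_3 = 0.4153.
u_3 = w_3 + 3.7730·q_1 − 0.4153·q_2 = (-0.6616, -1.5575, 1.3189, -2.5553, 1.5683).
‖u_3‖ = 3.6868, so q_3 = (-0.1795, -0.4225, 0.3577, -0.6931, 0.4254).
r_{14} = q_1·w_4 = 1.8865; r_{24} = q_2·w_4 = -0.8866; r_{34} = q_3·w_4 = -3.6656.
u_4 = w_4 − 1.8865·q_1 + 0.8866·q_2 + 3.6656·q_3 = (1.6199, -0.4162, 1.8037, 1.5678, 1.3077).
‖u_4‖ = 3.1967, so q_4 = (0.5067, -0.1302, 0.5642, 0.4905, 0.4091).
Qᵀb = (-1.3720, 1.8052, -0.2512, 1.9607).
Back-substitute: x_4 = 1.9607/3.1967 = 0.6134.
x_3 = (-0.2512 + 3.6656·0.6134)/3.6868 = 0.5417.
x_2 = (1.8052 − 0.4153·0.5417 + 0.8866·0.6134)/3.6822 = 0.5768.
x_1 = (-1.3720 + 4.6305·0.5768 + 3.7730·0.5417 − 1.8865·0.6134)/5.8310 = 0.3748.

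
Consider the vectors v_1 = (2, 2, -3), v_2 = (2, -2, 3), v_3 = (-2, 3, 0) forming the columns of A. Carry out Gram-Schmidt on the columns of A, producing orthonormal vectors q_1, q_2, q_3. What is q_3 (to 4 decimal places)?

q_1 = v_1/‖v_1‖ = (2, 2, -3)/4.1231 = (0.4851, 0.4851, -0.7276).
r_{12} = q_1·v_2 = -2.1828.
u_2 = v_2 + 2.1828·q_1 = (3.0588, -0.9412, 1.4118).
‖u_2‖ = 3.4979, so q_2 = (0.8745, -0.2691, 0.4036).
r_{13} = q_1·v_3 = 0.4851; r_{23} = q_2·v_3 = -2.5562.
u_3 = v_3 − 0.4851·q_1 + 2.5562·q_2 = (0.0000, 2.0769, 1.3846).
‖u_3‖ = 2.4962, so q_3 = (0.0000, 0.8321, 0.5547).

q_3 = (0.0000, 0.8321, 0.5547)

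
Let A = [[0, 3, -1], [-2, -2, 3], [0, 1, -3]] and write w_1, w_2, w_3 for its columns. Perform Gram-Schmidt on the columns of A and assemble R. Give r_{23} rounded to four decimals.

r_{23} = -1.8974

w_1 = (0, -2, 0); ‖w_1‖ = 2.0000, so q_1 = (0.0000, -1.0000, 0.0000).
q_1·w_2 = 0.0000·3 + (-1.0000)·(-2) + 0.0000·1 = 2.0000.
u_2 = w_2 − 2.0000·q_1 = (3.0000, 0.0000, 1.0000).
‖u_2‖ = 3.1623, so q_2 = (0.9487, 0.0000, 0.3162).
r_{23} = q_2·w_3 = -1.8974.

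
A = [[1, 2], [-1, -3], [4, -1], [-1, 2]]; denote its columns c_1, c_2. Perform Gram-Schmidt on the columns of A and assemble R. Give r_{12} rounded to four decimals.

r_{12} = -0.2294

c_1 = (1, -1, 4, -1); ‖c_1‖ = 4.3589, so e_1 = (0.2294, -0.2294, 0.9177, -0.2294).
r_{12} = e_1·c_2 = -0.2294.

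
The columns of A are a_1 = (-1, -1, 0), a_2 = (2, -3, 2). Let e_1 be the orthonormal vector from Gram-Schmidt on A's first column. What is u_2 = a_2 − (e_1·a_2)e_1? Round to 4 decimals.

u_2 = (2.5000, -2.5000, 2.0000)

a_1 = (-1, -1, 0); ‖a_1‖ = 1.4142, so e_1 = (-0.7071, -0.7071, 0.0000).
e_1·a_2 = (-0.7071)·2 + (-0.7071)·(-3) + 0.0000·2 = 0.7071.
u_2 = a_2 − 0.7071·e_1 = (2.5000, -2.5000, 2.0000).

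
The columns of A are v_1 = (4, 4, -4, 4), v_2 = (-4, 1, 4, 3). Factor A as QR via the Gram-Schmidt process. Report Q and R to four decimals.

Q = [[0.5000, -0.4867], [0.5000, 0.3244], [-0.5000, 0.4867], [0.5000, 0.6489]], R = [[8.0000, -2.0000], [0.0000, 6.1644]]

v_1 = (4, 4, -4, 4); ‖v_1‖ = 8.0000, so e_1 = (0.5000, 0.5000, -0.5000, 0.5000).
e_1·v_2 = 0.5000·(-4) + 0.5000·1 + (-0.5000)·4 + 0.5000·3 = -2.0000.
u_2 = v_2 + 2.0000·e_1 = (-3.0000, 2.0000, 3.0000, 4.0000).
‖u_2‖ = 6.1644, so e_2 = (-0.4867, 0.3244, 0.4867, 0.6489).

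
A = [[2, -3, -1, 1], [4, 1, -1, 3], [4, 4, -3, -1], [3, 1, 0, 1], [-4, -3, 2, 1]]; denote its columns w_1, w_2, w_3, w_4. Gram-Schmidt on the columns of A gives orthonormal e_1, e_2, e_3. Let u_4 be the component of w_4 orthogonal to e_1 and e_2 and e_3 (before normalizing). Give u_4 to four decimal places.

e_1 = w_1/‖w_1‖ = (2, 4, 4, 3, -4)/7.8102 = (0.2561, 0.5121, 0.5121, 0.3841, -0.5121).
r_{12} = e_1·w_2 = 3.7131.
u_2 = w_2 − 3.7131·e_1 = (-3.9508, -0.9016, 2.0984, -0.4262, -1.0984).
‖u_2‖ = 4.7131, so e_2 = (-0.8383, -0.1913, 0.4452, -0.0904, -0.2330).
r_{13} = e_1·w_3 = -3.3290; r_{23} = e_2·w_3 = -0.7722.
u_3 = w_3 + 3.3290·e_1 + 0.7722·e_2 = (-0.7948, 0.5572, -0.9513, 1.2089, 0.1151).
‖u_3‖ = 1.8226, so e_3 = (-0.4361, 0.3057, -0.5219, 0.6633, 0.0632).
r_{14} = e_1·w_4 = 1.1523; r_{24} = e_2·w_4 = -2.1809; r_{34} = e_3·w_4 = 1.7294.
u_4 = w_4 − 1.1523·e_1 + 2.1809·e_2 − 1.7294·e_3 = (-0.3690, 1.4639, 0.2835, -0.7869, 0.9727).

u_4 = (-0.3690, 1.4639, 0.2835, -0.7869, 0.9727)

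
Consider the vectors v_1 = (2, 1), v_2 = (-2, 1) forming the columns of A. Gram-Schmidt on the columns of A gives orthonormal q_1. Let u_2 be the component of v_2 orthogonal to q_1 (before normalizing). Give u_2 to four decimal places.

u_2 = (-0.8000, 1.6000)

v_1 = (2, 1); ‖v_1‖ = 2.2361, so q_1 = (0.8944, 0.4472).
q_1·v_2 = 0.8944·(-2) + 0.4472·1 = -1.3416.
u_2 = v_2 + 1.3416·q_1 = (-0.8000, 1.6000).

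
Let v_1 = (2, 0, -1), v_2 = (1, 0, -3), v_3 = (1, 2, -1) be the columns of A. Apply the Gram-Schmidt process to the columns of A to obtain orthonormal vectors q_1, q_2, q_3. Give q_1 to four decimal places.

v_1 = (2, 0, -1); ‖v_1‖ = 2.2361, so q_1 = (0.8944, 0.0000, -0.4472).

q_1 = (0.8944, 0.0000, -0.4472)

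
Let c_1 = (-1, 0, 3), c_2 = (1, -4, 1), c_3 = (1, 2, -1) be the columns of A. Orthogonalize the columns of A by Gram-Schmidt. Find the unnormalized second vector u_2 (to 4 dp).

c_1 = (-1, 0, 3); ‖c_1‖ = 3.1623, so e_1 = (-0.3162, 0.0000, 0.9487).
e_1·c_2 = (-0.3162)·1 + 0.0000·(-4) + 0.9487·1 = 0.6325.
u_2 = c_2 − 0.6325·e_1 = (1.2000, -4.0000, 0.4000).

u_2 = (1.2000, -4.0000, 0.4000)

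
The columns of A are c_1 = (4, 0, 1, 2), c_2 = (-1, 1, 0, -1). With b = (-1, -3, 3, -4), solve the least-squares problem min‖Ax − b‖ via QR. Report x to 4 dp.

c_1 = (4, 0, 1, 2); ‖c_1‖ = 4.5826, so q_1 = (0.8729, 0.0000, 0.2182, 0.4364).
q_1·c_2 = 0.8729·(-1) + 0.0000·1 + 0.2182·0 + 0.4364·(-1) = -1.3093.
u_2 = c_2 + 1.3093·q_1 = (0.1429, 1.0000, 0.2857, -0.4286).
‖u_2‖ = 1.1339, so q_2 = (0.1260, 0.8819, 0.2520, -0.3780).
Qᵀb = (-1.9640, -0.5040).
Back-substitute: x_2 = -0.5040/1.1339 = -0.4444.
x_1 = (-1.9640 + 1.3093·(-0.4444))/4.5826 = -0.5556.

x = (-0.5556, -0.4444)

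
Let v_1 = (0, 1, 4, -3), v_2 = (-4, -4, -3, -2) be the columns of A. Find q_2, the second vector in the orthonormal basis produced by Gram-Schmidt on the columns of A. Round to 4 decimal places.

v_1 = (0, 1, 4, -3); ‖v_1‖ = 5.0990, so q_1 = (0.0000, 0.1961, 0.7845, -0.5883).
q_1·v_2 = 0.0000·(-4) + 0.1961·(-4) + 0.7845·(-3) + (-0.5883)·(-2) = -1.9612.
u_2 = v_2 + 1.9612·q_1 = (-4.0000, -3.6154, -1.4615, -3.1538).
‖u_2‖ = 6.4151, so q_2 = (-0.6235, -0.5636, -0.2278, -0.4916).

q_2 = (-0.6235, -0.5636, -0.2278, -0.4916)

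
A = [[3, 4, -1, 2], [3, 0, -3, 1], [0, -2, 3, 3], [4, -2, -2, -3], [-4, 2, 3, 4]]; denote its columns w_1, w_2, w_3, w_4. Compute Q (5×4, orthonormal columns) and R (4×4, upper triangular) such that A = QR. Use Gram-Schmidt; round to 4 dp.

Q = [[0.4243, 0.8059, 0.3906, -0.1043], [0.4243, 0.0456, -0.3149, 0.8452], [0.0000, -0.3801, 0.8380, 0.3470], [0.5657, -0.3193, 0.1205, -0.2765], [-0.5657, 0.3193, 0.1772, 0.2791]], R = [[7.0711, -0.5657, -4.5255, -2.6870], [0.0000, 5.2612, -0.4866, 2.7522], [0.0000, 0.0000, 3.3591, 3.3281], [0.0000, 0.0000, 0.0000, 3.6234]]

w_1 = (3, 3, 0, 4, -4); ‖w_1‖ = 7.0711, so q_1 = (0.4243, 0.4243, 0.0000, 0.5657, -0.5657).
q_1·w_2 = 0.4243·4 + 0.4243·0 + 0.0000·(-2) + 0.5657·(-2) + (-0.5657)·2 = -0.5657.
u_2 = w_2 + 0.5657·q_1 = (4.2400, 0.2400, -2.0000, -1.6800, 1.6800).
‖u_2‖ = 5.2612, so q_2 = (0.8059, 0.0456, -0.3801, -0.3193, 0.3193).
q_1·w_3 = 0.4243·(-1) + 0.4243·(-3) + 0.0000·3 + 0.5657·(-2) + (-0.5657)·3 = -4.5255; q_2·w_3 = 0.8059·(-1) + 0.0456·(-3) + (-0.3801)·3 + (-0.3193)·(-2) + 0.3193·3 = -0.4866.
u_3 = w_3 + 4.5255·q_1 + 0.4866·q_2 = (1.3121, -1.0578, 2.8150, 0.4046, 0.5954).
‖u_3‖ = 3.3591, so q_3 = (0.3906, -0.3149, 0.8380, 0.1205, 0.1772).
q_1·w_4 = 0.4243·2 + 0.4243·1 + 0.0000·3 + 0.5657·(-3) + (-0.5657)·4 = -2.6870; q_2·w_4 = 0.8059·2 + 0.0456·1 + (-0.3801)·3 + (-0.3193)·(-3) + 0.3193·4 = 2.7522; q_3·w_4 = 0.3906·2 + (-0.3149)·1 + 0.8380·3 + 0.1205·(-3) + 0.1772·4 = 3.3281.
u_4 = w_4 + 2.6870·q_1 − 2.7522·q_2 − 3.3281·q_3 = (-0.3781, 3.0625, 1.2572, -1.0020, 1.0113).
‖u_4‖ = 3.6234, so q_4 = (-0.1043, 0.8452, 0.3470, -0.2765, 0.2791).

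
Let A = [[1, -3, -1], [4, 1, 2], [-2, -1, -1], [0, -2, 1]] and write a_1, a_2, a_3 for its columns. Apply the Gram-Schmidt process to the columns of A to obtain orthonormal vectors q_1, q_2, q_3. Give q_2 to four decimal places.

q_2 = (-0.8233, 0.1123, -0.1871, -0.5239)

a_1 = (1, 4, -2, 0); ‖a_1‖ = 4.5826, so q_1 = (0.2182, 0.8729, -0.4364, 0.0000).
q_1·a_2 = 0.2182·(-3) + 0.8729·1 + (-0.4364)·(-1) + 0.0000·(-2) = 0.6547.
u_2 = a_2 − 0.6547·q_1 = (-3.1429, 0.4286, -0.7143, -2.0000).
‖u_2‖ = 3.8173, so q_2 = (-0.8233, 0.1123, -0.1871, -0.5239).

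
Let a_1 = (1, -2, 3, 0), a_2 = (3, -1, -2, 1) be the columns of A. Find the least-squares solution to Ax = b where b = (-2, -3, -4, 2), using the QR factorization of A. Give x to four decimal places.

x = (-0.5407, 0.4306)

e_1 = a_1/‖a_1‖ = (1, -2, 3, 0)/3.7417 = (0.2673, -0.5345, 0.8018, 0.0000).
r_{12} = e_1·a_2 = -0.2673.
u_2 = a_2 + 0.2673·e_1 = (3.0714, -1.1429, -1.7857, 1.0000).
‖u_2‖ = 3.8638, so e_2 = (0.7949, -0.2958, -0.4622, 0.2588).
Qᵀb = (-2.1381, 1.6638).
Back-substitute: x_2 = 1.6638/3.8638 = 0.4306.
x_1 = (-2.1381 + 0.2673·0.4306)/3.7417 = -0.5407.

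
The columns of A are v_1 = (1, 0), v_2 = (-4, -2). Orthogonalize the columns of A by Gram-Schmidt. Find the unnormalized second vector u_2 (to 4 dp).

u_2 = (0.0000, -2.0000)

v_1 = (1, 0); ‖v_1‖ = 1.0000, so e_1 = (1.0000, 0.0000).
e_1·v_2 = 1.0000·(-4) + 0.0000·(-2) = -4.0000.
u_2 = v_2 + 4.0000·e_1 = (0.0000, -2.0000).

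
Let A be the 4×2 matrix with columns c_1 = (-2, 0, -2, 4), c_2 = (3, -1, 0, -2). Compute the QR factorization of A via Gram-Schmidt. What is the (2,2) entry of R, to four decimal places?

r_{22} = 2.4152

c_1 = (-2, 0, -2, 4); ‖c_1‖ = 4.8990, so e_1 = (-0.4082, 0.0000, -0.4082, 0.8165).
e_1·c_2 = (-0.4082)·3 + 0.0000·(-1) + (-0.4082)·0 + 0.8165·(-2) = -2.8577.
u_2 = c_2 + 2.8577·e_1 = (1.8333, -1.0000, -1.1667, 0.3333).
r_{22} = ‖u_2‖ = 2.4152.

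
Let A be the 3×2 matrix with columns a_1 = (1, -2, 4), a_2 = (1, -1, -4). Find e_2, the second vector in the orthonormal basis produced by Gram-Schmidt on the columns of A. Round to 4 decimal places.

a_1 = (1, -2, 4); ‖a_1‖ = 4.5826, so e_1 = (0.2182, -0.4364, 0.8729).
e_1·a_2 = 0.2182·1 + (-0.4364)·(-1) + 0.8729·(-4) = -2.8368.
u_2 = a_2 + 2.8368·e_1 = (1.6190, -2.2381, -1.5238).
‖u_2‖ = 3.1547, so e_2 = (0.5132, -0.7094, -0.4830).

e_2 = (0.5132, -0.7094, -0.4830)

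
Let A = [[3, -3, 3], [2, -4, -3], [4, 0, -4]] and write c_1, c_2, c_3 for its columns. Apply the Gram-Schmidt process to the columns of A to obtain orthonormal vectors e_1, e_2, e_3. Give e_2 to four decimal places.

c_1 = (3, 2, 4); ‖c_1‖ = 5.3852, so e_1 = (0.5571, 0.3714, 0.7428).
e_1·c_2 = 0.5571·(-3) + 0.3714·(-4) + 0.7428·0 = -3.1568.
u_2 = c_2 + 3.1568·e_1 = (-1.2414, -2.8276, 2.3448).
‖u_2‖ = 3.8774, so e_2 = (-0.3202, -0.7292, 0.6047).

e_2 = (-0.3202, -0.7292, 0.6047)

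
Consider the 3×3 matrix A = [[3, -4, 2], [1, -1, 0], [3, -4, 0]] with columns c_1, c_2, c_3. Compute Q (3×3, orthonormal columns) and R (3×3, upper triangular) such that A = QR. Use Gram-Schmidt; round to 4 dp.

c_1 = (3, 1, 3); ‖c_1‖ = 4.3589, so q_1 = (0.6882, 0.2294, 0.6882).
q_1·c_2 = 0.6882·(-4) + 0.2294·(-1) + 0.6882·(-4) = -5.7354.
u_2 = c_2 + 5.7354·q_1 = (-0.0526, 0.3158, -0.0526).
‖u_2‖ = 0.3244, so q_2 = (-0.1622, 0.9733, -0.1622).
q_1·c_3 = 0.6882·2 + 0.2294·0 + 0.6882·0 = 1.3765; q_2·c_3 = (-0.1622)·2 + 0.9733·0 + (-0.1622)·0 = -0.3244.
u_3 = c_3 − 1.3765·q_1 + 0.3244·q_2 = (1.0000, 0.0000, -1.0000).
‖u_3‖ = 1.4142, so q_3 = (0.7071, 0.0000, -0.7071).

Q = [[0.6882, -0.1622, 0.7071], [0.2294, 0.9733, 0.0000], [0.6882, -0.1622, -0.7071]], R = [[4.3589, -5.7354, 1.3765], [0.0000, 0.3244, -0.3244], [0.0000, 0.0000, 1.4142]]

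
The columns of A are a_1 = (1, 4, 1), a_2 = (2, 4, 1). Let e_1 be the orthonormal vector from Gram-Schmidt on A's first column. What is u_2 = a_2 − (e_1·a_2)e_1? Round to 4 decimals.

u_2 = (0.9444, -0.2222, -0.0556)

a_1 = (1, 4, 1); ‖a_1‖ = 4.2426, so e_1 = (0.2357, 0.9428, 0.2357).
e_1·a_2 = 0.2357·2 + 0.9428·4 + 0.2357·1 = 4.4783.
u_2 = a_2 − 4.4783·e_1 = (0.9444, -0.2222, -0.0556).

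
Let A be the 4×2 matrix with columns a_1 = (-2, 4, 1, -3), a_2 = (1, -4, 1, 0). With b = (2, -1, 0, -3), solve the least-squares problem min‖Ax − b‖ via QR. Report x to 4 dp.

a_1 = (-2, 4, 1, -3); ‖a_1‖ = 5.4772, so q_1 = (-0.3651, 0.7303, 0.1826, -0.5477).
q_1·a_2 = (-0.3651)·1 + 0.7303·(-4) + 0.1826·1 + (-0.5477)·0 = -3.1038.
u_2 = a_2 + 3.1038·q_1 = (-0.1333, -1.7333, 1.5667, -1.7000).
‖u_2‖ = 2.8925, so q_2 = (-0.0461, -0.5992, 0.5416, -0.5877).
Qᵀb = (0.1826, 2.2702).
Back-substitute: x_2 = 2.2702/2.8925 = 0.7849.
x_1 = (0.1826 + 3.1038·0.7849)/5.4772 = 0.4781.

x = (0.4781, 0.7849)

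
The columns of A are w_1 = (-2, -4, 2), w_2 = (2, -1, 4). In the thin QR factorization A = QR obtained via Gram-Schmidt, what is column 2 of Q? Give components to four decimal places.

q_2 = (0.6228, 0.0778, 0.7785)

w_1 = (-2, -4, 2); ‖w_1‖ = 4.8990, so q_1 = (-0.4082, -0.8165, 0.4082).
q_1·w_2 = (-0.4082)·2 + (-0.8165)·(-1) + 0.4082·4 = 1.6330.
u_2 = w_2 − 1.6330·q_1 = (2.6667, 0.3333, 3.3333).
‖u_2‖ = 4.2817, so q_2 = (0.6228, 0.0778, 0.7785).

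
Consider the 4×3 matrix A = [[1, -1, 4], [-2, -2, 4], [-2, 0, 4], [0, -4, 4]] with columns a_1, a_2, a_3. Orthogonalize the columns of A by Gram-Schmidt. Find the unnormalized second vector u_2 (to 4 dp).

q_1 = a_1/‖a_1‖ = (1, -2, -2, 0)/3.0000 = (0.3333, -0.6667, -0.6667, 0.0000).
r_{12} = q_1·a_2 = 1.0000.
u_2 = a_2 − 1.0000·q_1 = (-1.3333, -1.3333, 0.6667, -4.0000).

u_2 = (-1.3333, -1.3333, 0.6667, -4.0000)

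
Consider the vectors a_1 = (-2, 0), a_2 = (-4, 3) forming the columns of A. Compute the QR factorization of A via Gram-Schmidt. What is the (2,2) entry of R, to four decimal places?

a_1 = (-2, 0); ‖a_1‖ = 2.0000, so q_1 = (-1.0000, 0.0000).
q_1·a_2 = (-1.0000)·(-4) + 0.0000·3 = 4.0000.
u_2 = a_2 − 4.0000·q_1 = (0.0000, 3.0000).
r_{22} = ‖u_2‖ = 3.0000.

r_{22} = 3.0000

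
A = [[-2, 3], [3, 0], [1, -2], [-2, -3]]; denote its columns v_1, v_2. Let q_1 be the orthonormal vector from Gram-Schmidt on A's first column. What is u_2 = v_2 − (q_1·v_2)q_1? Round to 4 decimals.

q_1 = v_1/‖v_1‖ = (-2, 3, 1, -2)/4.2426 = (-0.4714, 0.7071, 0.2357, -0.4714).
r_{12} = q_1·v_2 = -0.4714.
u_2 = v_2 + 0.4714·q_1 = (2.7778, 0.3333, -1.8889, -3.2222).

u_2 = (2.7778, 0.3333, -1.8889, -3.2222)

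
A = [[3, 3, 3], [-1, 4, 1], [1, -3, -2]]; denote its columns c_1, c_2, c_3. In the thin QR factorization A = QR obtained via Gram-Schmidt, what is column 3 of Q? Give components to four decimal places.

c_1 = (3, -1, 1); ‖c_1‖ = 3.3166, so q_1 = (0.9045, -0.3015, 0.3015).
q_1·c_2 = 0.9045·3 + (-0.3015)·4 + 0.3015·(-3) = 0.6030.
u_2 = c_2 − 0.6030·q_1 = (2.4545, 4.1818, -3.1818).
‖u_2‖ = 5.7997, so q_2 = (0.4232, 0.7210, -0.5486).
q_1·c_3 = 0.9045·3 + (-0.3015)·1 + 0.3015·(-2) = 1.8091; q_2·c_3 = 0.4232·3 + 0.7210·1 + (-0.5486)·(-2) = 3.0879.
u_3 = c_3 − 1.8091·q_1 − 3.0879·q_2 = (0.0568, -0.6811, -0.8514).
‖u_3‖ = 1.0917, so q_3 = (0.0520, -0.6239, -0.7798).

q_3 = (0.0520, -0.6239, -0.7798)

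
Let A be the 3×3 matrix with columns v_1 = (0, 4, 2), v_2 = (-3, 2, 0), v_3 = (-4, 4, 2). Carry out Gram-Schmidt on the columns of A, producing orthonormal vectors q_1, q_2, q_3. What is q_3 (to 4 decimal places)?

v_1 = (0, 4, 2); ‖v_1‖ = 4.4721, so q_1 = (0.0000, 0.8944, 0.4472).
q_1·v_2 = 0.0000·(-3) + 0.8944·2 + 0.4472·0 = 1.7889.
u_2 = v_2 − 1.7889·q_1 = (-3.0000, 0.4000, -0.8000).
‖u_2‖ = 3.1305, so q_2 = (-0.9583, 0.1278, -0.2556).
q_1·v_3 = 0.0000·(-4) + 0.8944·4 + 0.4472·2 = 4.4721; q_2·v_3 = (-0.9583)·(-4) + 0.1278·4 + (-0.2556)·2 = 3.8333.
u_3 = v_3 − 4.4721·q_1 − 3.8333·q_2 = (-0.3265, -0.4898, 0.9796).
‖u_3‖ = 1.1429, so q_3 = (-0.2857, -0.4286, 0.8571).

q_3 = (-0.2857, -0.4286, 0.8571)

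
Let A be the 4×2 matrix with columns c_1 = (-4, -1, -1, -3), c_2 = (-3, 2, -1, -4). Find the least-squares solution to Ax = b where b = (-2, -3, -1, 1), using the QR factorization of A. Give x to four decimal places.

e_1 = c_1/‖c_1‖ = (-4, -1, -1, -3)/5.1962 = (-0.7698, -0.1925, -0.1925, -0.5774).
r_{12} = e_1·c_2 = 4.4264.
u_2 = c_2 − 4.4264·e_1 = (0.4074, 2.8519, -0.1481, -1.4444).
‖u_2‖ = 3.2261, so e_2 = (0.1263, 0.8840, -0.0459, -0.4477).
Qᵀb = (1.7321, -3.3064).
Back-substitute: x_2 = -3.3064/3.2261 = -1.0249.
x_1 = (1.7321 − 4.4264·(-1.0249))/5.1962 = 1.2064.

x = (1.2064, -1.0249)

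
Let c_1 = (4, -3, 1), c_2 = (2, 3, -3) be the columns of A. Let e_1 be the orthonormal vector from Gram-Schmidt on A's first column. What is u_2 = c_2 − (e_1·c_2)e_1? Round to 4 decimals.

e_1 = c_1/‖c_1‖ = (4, -3, 1)/5.0990 = (0.7845, -0.5883, 0.1961).
r_{12} = e_1·c_2 = -0.7845.
u_2 = c_2 + 0.7845·e_1 = (2.6154, 2.5385, -2.8462).

u_2 = (2.6154, 2.5385, -2.8462)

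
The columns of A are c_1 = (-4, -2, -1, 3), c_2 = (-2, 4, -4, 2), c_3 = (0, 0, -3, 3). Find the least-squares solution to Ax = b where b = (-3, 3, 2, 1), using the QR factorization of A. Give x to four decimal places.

c_1 = (-4, -2, -1, 3); ‖c_1‖ = 5.4772, so e_1 = (-0.7303, -0.3651, -0.1826, 0.5477).
e_1·c_2 = (-0.7303)·(-2) + (-0.3651)·4 + (-0.1826)·(-4) + 0.5477·2 = 1.8257.
u_2 = c_2 − 1.8257·e_1 = (-0.6667, 4.6667, -3.6667, 1.0000).
‖u_2‖ = 6.0553, so e_2 = (-0.1101, 0.7707, -0.6055, 0.1651).
e_1·c_3 = (-0.7303)·0 + (-0.3651)·0 + (-0.1826)·(-3) + 0.5477·3 = 2.1909; e_2·c_3 = (-0.1101)·0 + 0.7707·0 + (-0.6055)·(-3) + 0.1651·3 = 2.3120.
u_3 = c_3 − 2.1909·e_1 − 2.3120·e_2 = (1.8545, -0.9818, -1.2000, 1.4182).
‖u_3‖ = 2.8026, so e_3 = (0.6617, -0.3503, -0.4282, 0.5060).
Qᵀb = (1.2780, 1.5964, -3.3865).
Back-substitute: x_3 = -3.3865/2.8026 = -1.2083.
x_2 = (1.5964 − 2.3120·(-1.2083))/6.0553 = 0.7250.
x_1 = (1.2780 − 1.8257·0.7250 − 2.1909·(-1.2083))/5.4772 = 0.4750.

x = (0.4750, 0.7250, -1.2083)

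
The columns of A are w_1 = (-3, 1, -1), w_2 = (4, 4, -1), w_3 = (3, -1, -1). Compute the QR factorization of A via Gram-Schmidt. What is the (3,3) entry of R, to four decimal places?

w_1 = (-3, 1, -1); ‖w_1‖ = 3.3166, so q_1 = (-0.9045, 0.3015, -0.3015).
q_1·w_2 = (-0.9045)·4 + 0.3015·4 + (-0.3015)·(-1) = -2.1106.
u_2 = w_2 + 2.1106·q_1 = (2.0909, 4.6364, -1.6364).
‖u_2‖ = 5.3428, so q_2 = (0.3914, 0.8678, -0.3063).
q_1·w_3 = (-0.9045)·3 + 0.3015·(-1) + (-0.3015)·(-1) = -2.7136; q_2·w_3 = 0.3914·3 + 0.8678·(-1) + (-0.3063)·(-1) = 0.6125.
u_3 = w_3 + 2.7136·q_1 − 0.6125·q_2 = (0.3057, -0.7134, -1.6306).
r_{33} = ‖u_3‖ = 1.8059.

r_{33} = 1.8059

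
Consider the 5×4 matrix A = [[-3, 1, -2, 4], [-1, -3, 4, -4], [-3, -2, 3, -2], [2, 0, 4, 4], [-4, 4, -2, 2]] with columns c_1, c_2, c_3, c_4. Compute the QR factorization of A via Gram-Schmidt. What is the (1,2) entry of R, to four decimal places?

r_{12} = -1.6013

q_1 = c_1/‖c_1‖ = (-3, -1, -3, 2, -4)/6.2450 = (-0.4804, -0.1601, -0.4804, 0.3203, -0.6405).
r_{12} = q_1·c_2 = -1.6013.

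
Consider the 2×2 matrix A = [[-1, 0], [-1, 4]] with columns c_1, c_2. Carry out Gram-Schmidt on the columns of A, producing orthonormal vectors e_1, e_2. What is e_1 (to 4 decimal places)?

e_1 = (-0.7071, -0.7071)

c_1 = (-1, -1); ‖c_1‖ = 1.4142, so e_1 = (-0.7071, -0.7071).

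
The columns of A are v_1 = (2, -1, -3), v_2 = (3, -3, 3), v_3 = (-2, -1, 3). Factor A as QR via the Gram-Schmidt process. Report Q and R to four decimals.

Q = [[0.5345, 0.5774, -0.6172], [-0.2673, -0.5774, -0.7715], [-0.8018, 0.5774, -0.1543]], R = [[3.7417, 0.0000, -3.2071], [0.0000, 5.1962, 1.1547], [0.0000, 0.0000, 1.5430]]

e_1 = v_1/‖v_1‖ = (2, -1, -3)/3.7417 = (0.5345, -0.2673, -0.8018).
r_{12} = e_1·v_2 = 0.0000.
u_2 = v_2 + 0.0000·e_1 = (3.0000, -3.0000, 3.0000).
‖u_2‖ = 5.1962, so e_2 = (0.5774, -0.5774, 0.5774).
r_{13} = e_1·v_3 = -3.2071; r_{23} = e_2·v_3 = 1.1547.
u_3 = v_3 + 3.2071·e_1 − 1.1547·e_2 = (-0.9524, -1.1905, -0.2381).
‖u_3‖ = 1.5430, so e_3 = (-0.6172, -0.7715, -0.1543).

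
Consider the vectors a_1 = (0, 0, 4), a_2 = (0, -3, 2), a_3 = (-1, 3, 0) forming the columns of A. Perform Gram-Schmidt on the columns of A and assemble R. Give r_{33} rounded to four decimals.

r_{33} = 1.0000

a_1 = (0, 0, 4); ‖a_1‖ = 4.0000, so e_1 = (0.0000, 0.0000, 1.0000).
e_1·a_2 = 0.0000·0 + 0.0000·(-3) + 1.0000·2 = 2.0000.
u_2 = a_2 − 2.0000·e_1 = (0.0000, -3.0000, 0.0000).
‖u_2‖ = 3.0000, so e_2 = (0.0000, -1.0000, 0.0000).
e_1·a_3 = 0.0000·(-1) + 0.0000·3 + 1.0000·0 = 0.0000; e_2·a_3 = 0.0000·(-1) + (-1.0000)·3 + 0.0000·0 = -3.0000.
u_3 = a_3 + 0.0000·e_1 + 3.0000·e_2 = (-1.0000, 0.0000, 0.0000).
r_{33} = ‖u_3‖ = 1.0000.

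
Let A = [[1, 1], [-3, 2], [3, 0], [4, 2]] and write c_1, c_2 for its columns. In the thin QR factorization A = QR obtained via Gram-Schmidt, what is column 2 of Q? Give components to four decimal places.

e_2 = (0.3092, 0.7634, -0.0870, 0.5604)

c_1 = (1, -3, 3, 4); ‖c_1‖ = 5.9161, so e_1 = (0.1690, -0.5071, 0.5071, 0.6761).
e_1·c_2 = 0.1690·1 + (-0.5071)·2 + 0.5071·0 + 0.6761·2 = 0.5071.
u_2 = c_2 − 0.5071·e_1 = (0.9143, 2.2571, -0.2571, 1.6571).
‖u_2‖ = 2.9568, so e_2 = (0.3092, 0.7634, -0.0870, 0.5604).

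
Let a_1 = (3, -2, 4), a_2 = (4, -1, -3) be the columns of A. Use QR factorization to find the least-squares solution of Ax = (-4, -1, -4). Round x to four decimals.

x = (-0.8933, -0.0467)

a_1 = (3, -2, 4); ‖a_1‖ = 5.3852, so q_1 = (0.5571, -0.3714, 0.7428).
q_1·a_2 = 0.5571·4 + (-0.3714)·(-1) + 0.7428·(-3) = 0.3714.
u_2 = a_2 − 0.3714·q_1 = (3.7931, -0.8621, -3.2759).
‖u_2‖ = 5.0855, so q_2 = (0.7459, -0.1695, -0.6442).
Qᵀb = (-4.8281, -0.2373).
Back-substitute: x_2 = -0.2373/5.0855 = -0.0467.
x_1 = (-4.8281 − 0.3714·(-0.0467))/5.3852 = -0.8933.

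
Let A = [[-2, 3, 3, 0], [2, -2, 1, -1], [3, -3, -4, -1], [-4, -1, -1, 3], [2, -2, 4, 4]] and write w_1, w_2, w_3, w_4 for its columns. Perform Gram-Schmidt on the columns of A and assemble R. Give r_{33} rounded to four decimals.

w_1 = (-2, 2, 3, -4, 2); ‖w_1‖ = 6.0828, so q_1 = (-0.3288, 0.3288, 0.4932, -0.6576, 0.3288).
q_1·w_2 = (-0.3288)·3 + 0.3288·(-2) + 0.4932·(-3) + (-0.6576)·(-1) + 0.3288·(-2) = -3.1236.
u_2 = w_2 + 3.1236·q_1 = (1.9730, -0.9730, -1.4595, -3.0541, -0.9730).
‖u_2‖ = 4.1525, so q_2 = (0.4751, -0.2343, -0.3515, -0.7355, -0.2343).
q_1·w_3 = (-0.3288)·3 + 0.3288·1 + 0.4932·(-4) + (-0.6576)·(-1) + 0.3288·4 = -0.6576; q_2·w_3 = 0.4751·3 + (-0.2343)·1 + (-0.3515)·(-4) + (-0.7355)·(-1) + (-0.2343)·4 = 2.3952.
u_3 = w_3 + 0.6576·q_1 − 2.3952·q_2 = (1.6458, 1.7774, -2.8339, 0.3292, 4.7774).
r_{33} = ‖u_3‖ = 6.0688.

r_{33} = 6.0688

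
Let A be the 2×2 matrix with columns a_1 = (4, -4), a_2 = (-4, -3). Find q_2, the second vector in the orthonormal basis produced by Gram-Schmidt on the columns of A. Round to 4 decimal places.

q_2 = (-0.7071, -0.7071)

a_1 = (4, -4); ‖a_1‖ = 5.6569, so q_1 = (0.7071, -0.7071).
q_1·a_2 = 0.7071·(-4) + (-0.7071)·(-3) = -0.7071.
u_2 = a_2 + 0.7071·q_1 = (-3.5000, -3.5000).
‖u_2‖ = 4.9497, so q_2 = (-0.7071, -0.7071).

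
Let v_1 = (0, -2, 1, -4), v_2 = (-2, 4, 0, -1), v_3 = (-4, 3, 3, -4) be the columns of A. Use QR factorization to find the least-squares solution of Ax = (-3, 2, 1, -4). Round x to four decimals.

x = (0.5548, 0.6246, 0.2959)

e_1 = v_1/‖v_1‖ = (0, -2, 1, -4)/4.5826 = (0.0000, -0.4364, 0.2182, -0.8729).
r_{12} = e_1·v_2 = -0.8729.
u_2 = v_2 + 0.8729·e_1 = (-2.0000, 3.6190, 0.1905, -1.7619).
‖u_2‖ = 4.4987, so e_2 = (-0.4446, 0.8045, 0.0423, -0.3916).
r_{13} = e_1·v_3 = 2.8368; r_{23} = e_2·v_3 = 5.8853.
u_3 = v_3 − 2.8368·e_1 − 5.8853·e_2 = (-1.3835, -0.4965, 2.1318, 0.7812).
‖u_3‖ = 2.7047, so e_3 = (-0.5115, -0.1836, 0.7882, 0.2888).
Qᵀb = (2.8368, 4.5516, 0.8004).
Back-substitute: x_3 = 0.8004/2.7047 = 0.2959.
x_2 = (4.5516 − 5.8853·0.2959)/4.4987 = 0.6246.
x_1 = (2.8368 + 0.8729·0.6246 − 2.8368·0.2959)/4.5826 = 0.5548.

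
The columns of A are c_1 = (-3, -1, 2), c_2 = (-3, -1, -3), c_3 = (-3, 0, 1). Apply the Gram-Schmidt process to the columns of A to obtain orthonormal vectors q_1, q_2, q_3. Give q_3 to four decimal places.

q_3 = (-0.3162, 0.9487, 0.0000)

c_1 = (-3, -1, 2); ‖c_1‖ = 3.7417, so q_1 = (-0.8018, -0.2673, 0.5345).
q_1·c_2 = (-0.8018)·(-3) + (-0.2673)·(-1) + 0.5345·(-3) = 1.0690.
u_2 = c_2 − 1.0690·q_1 = (-2.1429, -0.7143, -3.5714).
‖u_2‖ = 4.2258, so q_2 = (-0.5071, -0.1690, -0.8452).
q_1·c_3 = (-0.8018)·(-3) + (-0.2673)·0 + 0.5345·1 = 2.9399; q_2·c_3 = (-0.5071)·(-3) + (-0.1690)·0 + (-0.8452)·1 = 0.6761.
u_3 = c_3 − 2.9399·q_1 − 0.6761·q_2 = (-0.3000, 0.9000, 0.0000).
‖u_3‖ = 0.9487, so q_3 = (-0.3162, 0.9487, 0.0000).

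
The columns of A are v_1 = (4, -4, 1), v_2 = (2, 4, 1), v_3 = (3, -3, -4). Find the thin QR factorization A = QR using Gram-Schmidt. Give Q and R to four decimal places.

Q = [[0.6963, 0.6448, 0.3152], [-0.6963, 0.7134, 0.0788], [0.1741, 0.2744, -0.9457]], R = [[5.7446, -1.2185, 3.4816], [0.0000, 4.4176, -1.3033], [0.0000, 0.0000, 4.4922]]

v_1 = (4, -4, 1); ‖v_1‖ = 5.7446, so q_1 = (0.6963, -0.6963, 0.1741).
q_1·v_2 = 0.6963·2 + (-0.6963)·4 + 0.1741·1 = -1.2185.
u_2 = v_2 + 1.2185·q_1 = (2.8485, 3.1515, 1.2121).
‖u_2‖ = 4.4176, so q_2 = (0.6448, 0.7134, 0.2744).
q_1·v_3 = 0.6963·3 + (-0.6963)·(-3) + 0.1741·(-4) = 3.4816; q_2·v_3 = 0.6448·3 + 0.7134·(-3) + 0.2744·(-4) = -1.3033.
u_3 = v_3 − 3.4816·q_1 + 1.3033·q_2 = (1.4161, 0.3540, -4.2484).
‖u_3‖ = 4.4922, so q_3 = (0.3152, 0.0788, -0.9457).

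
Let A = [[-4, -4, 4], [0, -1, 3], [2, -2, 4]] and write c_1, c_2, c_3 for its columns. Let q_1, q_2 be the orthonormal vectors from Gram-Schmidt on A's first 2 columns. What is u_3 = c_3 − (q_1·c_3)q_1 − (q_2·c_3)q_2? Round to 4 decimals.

u_3 = (-0.1739, 1.3913, -0.3478)

q_1 = c_1/‖c_1‖ = (-4, 0, 2)/4.4721 = (-0.8944, 0.0000, 0.4472).
r_{12} = q_1·c_2 = 2.6833.
u_2 = c_2 − 2.6833·q_1 = (-1.6000, -1.0000, -3.2000).
‖u_2‖ = 3.7148, so q_2 = (-0.4307, -0.2692, -0.8614).
r_{13} = q_1·c_3 = -1.7889; r_{23} = q_2·c_3 = -5.9760.
u_3 = c_3 + 1.7889·q_1 + 5.9760·q_2 = (-0.1739, 1.3913, -0.3478).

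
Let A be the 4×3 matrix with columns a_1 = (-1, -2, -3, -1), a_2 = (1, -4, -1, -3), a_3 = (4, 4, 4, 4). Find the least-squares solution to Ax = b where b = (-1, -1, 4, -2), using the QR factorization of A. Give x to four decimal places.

x = (-2.6750, 0.4750, -0.9625)

a_1 = (-1, -2, -3, -1); ‖a_1‖ = 3.8730, so q_1 = (-0.2582, -0.5164, -0.7746, -0.2582).
q_1·a_2 = (-0.2582)·1 + (-0.5164)·(-4) + (-0.7746)·(-1) + (-0.2582)·(-3) = 3.3566.
u_2 = a_2 − 3.3566·q_1 = (1.8667, -2.2667, 1.6000, -2.1333).
‖u_2‖ = 3.9665, so q_2 = (0.4706, -0.5714, 0.4034, -0.5378).
q_1·a_3 = (-0.2582)·4 + (-0.5164)·4 + (-0.7746)·4 + (-0.2582)·4 = -7.2296; q_2·a_3 = 0.4706·4 + (-0.5714)·4 + 0.4034·4 + (-0.5378)·4 = -0.9412.
u_3 = a_3 + 7.2296·q_1 + 0.9412·q_2 = (2.5763, -0.2712, -1.2203, 1.6271).
‖u_3‖ = 3.2935, so q_3 = (0.7822, -0.0823, -0.3705, 0.4940).
Qᵀb = (-1.8074, 2.7900, -3.1700).
Back-substitute: x_3 = -3.1700/3.2935 = -0.9625.
x_2 = (2.7900 + 0.9412·(-0.9625))/3.9665 = 0.4750.
x_1 = (-1.8074 − 3.3566·0.4750 + 7.2296·(-0.9625))/3.8730 = -2.6750.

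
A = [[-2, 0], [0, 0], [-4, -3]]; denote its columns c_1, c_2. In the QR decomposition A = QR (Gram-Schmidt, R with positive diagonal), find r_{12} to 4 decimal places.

r_{12} = 2.6833

e_1 = c_1/‖c_1‖ = (-2, 0, -4)/4.4721 = (-0.4472, 0.0000, -0.8944).
r_{12} = e_1·c_2 = 2.6833.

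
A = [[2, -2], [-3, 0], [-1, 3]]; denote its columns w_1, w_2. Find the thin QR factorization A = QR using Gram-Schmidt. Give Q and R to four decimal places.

Q = [[0.5345, -0.3244], [-0.8018, -0.4867], [-0.2673, 0.8111]], R = [[3.7417, -1.8708], [0.0000, 3.0822]]

e_1 = w_1/‖w_1‖ = (2, -3, -1)/3.7417 = (0.5345, -0.8018, -0.2673).
r_{12} = e_1·w_2 = -1.8708.
u_2 = w_2 + 1.8708·e_1 = (-1.0000, -1.5000, 2.5000).
‖u_2‖ = 3.0822, so e_2 = (-0.3244, -0.4867, 0.8111).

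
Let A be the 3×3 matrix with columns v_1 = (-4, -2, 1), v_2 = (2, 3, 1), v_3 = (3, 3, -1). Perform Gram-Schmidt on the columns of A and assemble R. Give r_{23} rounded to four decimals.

r_{23} = 0.9173

v_1 = (-4, -2, 1); ‖v_1‖ = 4.5826, so q_1 = (-0.8729, -0.4364, 0.2182).
q_1·v_2 = (-0.8729)·2 + (-0.4364)·3 + 0.2182·1 = -2.8368.
u_2 = v_2 + 2.8368·q_1 = (-0.4762, 1.7619, 1.6190).
‖u_2‖ = 2.4398, so q_2 = (-0.1952, 0.7222, 0.6636).
r_{23} = q_2·v_3 = 0.9173.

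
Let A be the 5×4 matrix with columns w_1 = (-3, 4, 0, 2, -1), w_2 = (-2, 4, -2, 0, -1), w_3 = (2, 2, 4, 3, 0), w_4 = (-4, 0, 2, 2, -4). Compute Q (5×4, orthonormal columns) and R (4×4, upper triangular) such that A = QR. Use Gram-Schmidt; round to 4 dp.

w_1 = (-3, 4, 0, 2, -1); ‖w_1‖ = 5.4772, so e_1 = (-0.5477, 0.7303, 0.0000, 0.3651, -0.1826).
e_1·w_2 = (-0.5477)·(-2) + 0.7303·4 + 0.0000·(-2) + 0.3651·0 + (-0.1826)·(-1) = 4.1992.
u_2 = w_2 − 4.1992·e_1 = (0.3000, 0.9333, -2.0000, -1.5333, -0.2333).
‖u_2‖ = 2.7142, so e_2 = (0.1105, 0.3439, -0.7369, -0.5649, -0.0860).
e_1·w_3 = (-0.5477)·2 + 0.7303·2 + 0.0000·4 + 0.3651·3 + (-0.1826)·0 = 1.4606; e_2·w_3 = 0.1105·2 + 0.3439·2 + (-0.7369)·4 + (-0.5649)·3 + (-0.0860)·0 = -3.7335.
u_3 = w_3 − 1.4606·e_1 + 3.7335·e_2 = (3.2127, 2.2172, 1.2489, 0.3575, -0.0543).
‖u_3‖ = 4.1143, so e_3 = (0.7809, 0.5389, 0.3035, 0.0869, -0.0132).
e_1·w_4 = (-0.5477)·(-4) + 0.7303·0 + 0.0000·2 + 0.3651·2 + (-0.1826)·(-4) = 3.6515; e_2·w_4 = 0.1105·(-4) + 0.3439·0 + (-0.7369)·2 + (-0.5649)·2 + (-0.0860)·(-4) = -2.7019; e_3·w_4 = 0.7809·(-4) + 0.5389·0 + 0.3035·2 + 0.0869·2 + (-0.0132)·(-4) = -2.2898.
u_4 = w_4 − 3.6515·e_1 + 2.7019·e_2 + 2.2898·e_3 = (0.0866, -0.5036, 0.7041, -0.6608, -3.5958).
‖u_4‖ = 3.7581, so e_4 = (0.0230, -0.1340, 0.1874, -0.1758, -0.9568).

Q = [[-0.5477, 0.1105, 0.7809, 0.0230], [0.7303, 0.3439, 0.5389, -0.1340], [0.0000, -0.7369, 0.3035, 0.1874], [0.3651, -0.5649, 0.0869, -0.1758], [-0.1826, -0.0860, -0.0132, -0.9568]], R = [[5.4772, 4.1992, 1.4606, 3.6515], [0.0000, 2.7142, -3.7335, -2.7019], [0.0000, 0.0000, 4.1143, -2.2898], [0.0000, 0.0000, 0.0000, 3.7581]]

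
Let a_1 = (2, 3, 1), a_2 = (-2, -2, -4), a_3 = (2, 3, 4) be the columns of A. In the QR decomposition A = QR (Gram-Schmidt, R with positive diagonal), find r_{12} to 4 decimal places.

r_{12} = -3.7417

q_1 = a_1/‖a_1‖ = (2, 3, 1)/3.7417 = (0.5345, 0.8018, 0.2673).
r_{12} = q_1·a_2 = -3.7417.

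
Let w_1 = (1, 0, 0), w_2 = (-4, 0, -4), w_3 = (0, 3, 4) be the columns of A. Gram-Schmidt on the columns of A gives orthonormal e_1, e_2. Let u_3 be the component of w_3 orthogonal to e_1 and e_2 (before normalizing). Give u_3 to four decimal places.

u_3 = (0.0000, 3.0000, 0.0000)

e_1 = w_1/‖w_1‖ = (1, 0, 0)/1.0000 = (1.0000, 0.0000, 0.0000).
r_{12} = e_1·w_2 = -4.0000.
u_2 = w_2 + 4.0000·e_1 = (0.0000, 0.0000, -4.0000).
‖u_2‖ = 4.0000, so e_2 = (0.0000, 0.0000, -1.0000).
r_{13} = e_1·w_3 = 0.0000; r_{23} = e_2·w_3 = -4.0000.
u_3 = w_3 + 0.0000·e_1 + 4.0000·e_2 = (0.0000, 3.0000, 0.0000).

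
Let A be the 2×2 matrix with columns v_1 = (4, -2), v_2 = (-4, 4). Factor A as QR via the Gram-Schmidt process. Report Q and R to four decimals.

q_1 = v_1/‖v_1‖ = (4, -2)/4.4721 = (0.8944, -0.4472).
r_{12} = q_1·v_2 = -5.3666.
u_2 = v_2 + 5.3666·q_1 = (0.8000, 1.6000).
‖u_2‖ = 1.7889, so q_2 = (0.4472, 0.8944).

Q = [[0.8944, 0.4472], [-0.4472, 0.8944]], R = [[4.4721, -5.3666], [0.0000, 1.7889]]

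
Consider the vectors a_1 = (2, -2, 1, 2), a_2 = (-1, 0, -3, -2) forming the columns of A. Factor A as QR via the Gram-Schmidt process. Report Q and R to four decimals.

e_1 = a_1/‖a_1‖ = (2, -2, 1, 2)/3.6056 = (0.5547, -0.5547, 0.2774, 0.5547).
r_{12} = e_1·a_2 = -2.4962.
u_2 = a_2 + 2.4962·e_1 = (0.3846, -1.3846, -2.3077, -0.6154).
‖u_2‖ = 2.7873, so e_2 = (0.1380, -0.4968, -0.8279, -0.2208).

Q = [[0.5547, 0.1380], [-0.5547, -0.4968], [0.2774, -0.8279], [0.5547, -0.2208]], R = [[3.6056, -2.4962], [0.0000, 2.7873]]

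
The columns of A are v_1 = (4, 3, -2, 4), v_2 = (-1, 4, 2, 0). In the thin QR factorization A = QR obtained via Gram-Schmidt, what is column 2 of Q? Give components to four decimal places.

q_1 = v_1/‖v_1‖ = (4, 3, -2, 4)/6.7082 = (0.5963, 0.4472, -0.2981, 0.5963).
r_{12} = q_1·v_2 = 0.5963.
u_2 = v_2 − 0.5963·q_1 = (-1.3556, 3.7333, 2.1778, -0.3556).
‖u_2‖ = 4.5436, so q_2 = (-0.2983, 0.8217, 0.4793, -0.0783).

q_2 = (-0.2983, 0.8217, 0.4793, -0.0783)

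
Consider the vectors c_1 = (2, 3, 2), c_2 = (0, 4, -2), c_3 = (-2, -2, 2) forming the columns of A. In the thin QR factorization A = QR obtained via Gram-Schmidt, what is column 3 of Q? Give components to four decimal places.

q_3 = (-0.8427, 0.2408, 0.4815)

q_1 = c_1/‖c_1‖ = (2, 3, 2)/4.1231 = (0.4851, 0.7276, 0.4851).
r_{12} = q_1·c_2 = 1.9403.
u_2 = c_2 − 1.9403·q_1 = (-0.9412, 2.5882, -2.9412).
‖u_2‖ = 4.0293, so q_2 = (-0.2336, 0.6424, -0.7299).
r_{13} = q_1·c_3 = -1.4552; r_{23} = q_2·c_3 = -2.2774.
u_3 = c_3 + 1.4552·q_1 + 2.2774·q_2 = (-1.8261, 0.5217, 1.0435).
‖u_3‖ = 2.1669, so q_3 = (-0.8427, 0.2408, 0.4815).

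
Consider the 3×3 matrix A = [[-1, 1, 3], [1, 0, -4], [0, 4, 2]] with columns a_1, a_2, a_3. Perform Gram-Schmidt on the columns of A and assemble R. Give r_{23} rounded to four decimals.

r_{23} = 1.8464

a_1 = (-1, 1, 0); ‖a_1‖ = 1.4142, so e_1 = (-0.7071, 0.7071, 0.0000).
e_1·a_2 = (-0.7071)·1 + 0.7071·0 + 0.0000·4 = -0.7071.
u_2 = a_2 + 0.7071·e_1 = (0.5000, 0.5000, 4.0000).
‖u_2‖ = 4.0620, so e_2 = (0.1231, 0.1231, 0.9847).
r_{23} = e_2·a_3 = 1.8464.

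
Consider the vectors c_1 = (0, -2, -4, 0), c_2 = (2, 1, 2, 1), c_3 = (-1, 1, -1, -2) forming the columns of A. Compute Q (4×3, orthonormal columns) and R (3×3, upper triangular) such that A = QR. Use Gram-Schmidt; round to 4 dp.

q_1 = c_1/‖c_1‖ = (0, -2, -4, 0)/4.4721 = (0.0000, -0.4472, -0.8944, 0.0000).
r_{12} = q_1·c_2 = -2.2361.
u_2 = c_2 + 2.2361·q_1 = (2.0000, 0.0000, 0.0000, 1.0000).
‖u_2‖ = 2.2361, so q_2 = (0.8944, 0.0000, 0.0000, 0.4472).
r_{13} = q_1·c_3 = 0.4472; r_{23} = q_2·c_3 = -1.7889.
u_3 = c_3 − 0.4472·q_1 + 1.7889·q_2 = (0.6000, 1.2000, -0.6000, -1.2000).
‖u_3‖ = 1.8974, so q_3 = (0.3162, 0.6325, -0.3162, -0.6325).

Q = [[0.0000, 0.8944, 0.3162], [-0.4472, 0.0000, 0.6325], [-0.8944, 0.0000, -0.3162], [0.0000, 0.4472, -0.6325]], R = [[4.4721, -2.2361, 0.4472], [0.0000, 2.2361, -1.7889], [0.0000, 0.0000, 1.8974]]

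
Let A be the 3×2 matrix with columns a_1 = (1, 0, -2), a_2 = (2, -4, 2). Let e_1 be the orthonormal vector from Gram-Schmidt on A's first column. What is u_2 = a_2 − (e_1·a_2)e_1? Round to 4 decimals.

u_2 = (2.4000, -4.0000, 1.2000)

e_1 = a_1/‖a_1‖ = (1, 0, -2)/2.2361 = (0.4472, 0.0000, -0.8944).
r_{12} = e_1·a_2 = -0.8944.
u_2 = a_2 + 0.8944·e_1 = (2.4000, -4.0000, 1.2000).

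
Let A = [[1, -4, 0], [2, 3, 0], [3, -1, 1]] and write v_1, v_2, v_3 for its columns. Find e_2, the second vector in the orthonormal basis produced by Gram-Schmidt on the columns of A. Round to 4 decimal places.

e_2 = (-0.7715, 0.6172, -0.1543)

v_1 = (1, 2, 3); ‖v_1‖ = 3.7417, so e_1 = (0.2673, 0.5345, 0.8018).
e_1·v_2 = 0.2673·(-4) + 0.5345·3 + 0.8018·(-1) = -0.2673.
u_2 = v_2 + 0.2673·e_1 = (-3.9286, 3.1429, -0.7857).
‖u_2‖ = 5.0920, so e_2 = (-0.7715, 0.6172, -0.1543).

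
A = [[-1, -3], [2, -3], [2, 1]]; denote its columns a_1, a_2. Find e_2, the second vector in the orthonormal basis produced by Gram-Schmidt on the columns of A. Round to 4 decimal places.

e_2 = (-0.7158, -0.6391, 0.2812)

a_1 = (-1, 2, 2); ‖a_1‖ = 3.0000, so e_1 = (-0.3333, 0.6667, 0.6667).
e_1·a_2 = (-0.3333)·(-3) + 0.6667·(-3) + 0.6667·1 = -0.3333.
u_2 = a_2 + 0.3333·e_1 = (-3.1111, -2.7778, 1.2222).
‖u_2‖ = 4.3461, so e_2 = (-0.7158, -0.6391, 0.2812).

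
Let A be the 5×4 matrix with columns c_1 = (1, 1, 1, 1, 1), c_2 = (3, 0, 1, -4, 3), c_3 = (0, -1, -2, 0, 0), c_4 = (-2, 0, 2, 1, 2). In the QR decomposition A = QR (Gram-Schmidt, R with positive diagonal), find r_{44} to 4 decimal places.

r_{44} = 3.0365

q_1 = c_1/‖c_1‖ = (1, 1, 1, 1, 1)/2.2361 = (0.4472, 0.4472, 0.4472, 0.4472, 0.4472).
r_{12} = q_1·c_2 = 1.3416.
u_2 = c_2 − 1.3416·q_1 = (2.4000, -0.6000, 0.4000, -4.6000, 2.4000).
‖u_2‖ = 5.7619, so q_2 = (0.4165, -0.1041, 0.0694, -0.7983, 0.4165).
r_{13} = q_1·c_3 = -1.3416; r_{23} = q_2·c_3 = -0.0347.
u_3 = c_3 + 1.3416·q_1 + 0.0347·q_2 = (0.6145, -0.4036, -1.3976, 0.5723, 0.6145).
‖u_3‖ = 1.7885, so q_3 = (0.3436, -0.2257, -0.7814, 0.3200, 0.3436).
r_{14} = q_1·c_4 = 1.3416; r_{24} = q_2·c_4 = -0.6595; r_{34} = q_3·c_4 = -1.2429.
u_4 = c_4 − 1.3416·q_1 + 0.6595·q_2 + 1.2429·q_3 = (-1.8983, -0.9492, 0.4746, 0.2712, 2.1017).
r_{44} = ‖u_4‖ = 3.0365.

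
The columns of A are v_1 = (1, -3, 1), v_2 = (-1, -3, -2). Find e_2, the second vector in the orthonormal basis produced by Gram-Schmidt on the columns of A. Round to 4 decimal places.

e_1 = v_1/‖v_1‖ = (1, -3, 1)/3.3166 = (0.3015, -0.9045, 0.3015).
r_{12} = e_1·v_2 = 1.8091.
u_2 = v_2 − 1.8091·e_1 = (-1.5455, -1.3636, -2.5455).
‖u_2‖ = 3.2753, so e_2 = (-0.4719, -0.4163, -0.7772).

e_2 = (-0.4719, -0.4163, -0.7772)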